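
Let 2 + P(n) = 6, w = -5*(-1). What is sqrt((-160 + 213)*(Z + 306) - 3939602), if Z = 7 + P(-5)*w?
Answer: I*sqrt(3921953) ≈ 1980.4*I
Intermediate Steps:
w = 5
P(n) = 4 (P(n) = -2 + 6 = 4)
Z = 27 (Z = 7 + 4*5 = 7 + 20 = 27)
sqrt((-160 + 213)*(Z + 306) - 3939602) = sqrt((-160 + 213)*(27 + 306) - 3939602) = sqrt(53*333 - 3939602) = sqrt(17649 - 3939602) = sqrt(-3921953) = I*sqrt(3921953)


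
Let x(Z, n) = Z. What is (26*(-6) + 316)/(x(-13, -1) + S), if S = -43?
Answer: -20/7 ≈ -2.8571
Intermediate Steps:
(26*(-6) + 316)/(x(-13, -1) + S) = (26*(-6) + 316)/(-13 - 43) = (-156 + 316)/(-56) = 160*(-1/56) = -20/7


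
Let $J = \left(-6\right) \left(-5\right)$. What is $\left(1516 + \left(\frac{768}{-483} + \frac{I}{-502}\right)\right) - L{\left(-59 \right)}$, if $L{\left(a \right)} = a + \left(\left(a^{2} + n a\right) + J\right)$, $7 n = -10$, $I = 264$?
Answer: $- \frac{81727274}{40411} \approx -2022.4$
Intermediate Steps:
$n = - \frac{10}{7}$ ($n = \frac{1}{7} \left(-10\right) = - \frac{10}{7} \approx -1.4286$)
$J = 30$
$L{\left(a \right)} = 30 + a^{2} - \frac{3 a}{7}$ ($L{\left(a \right)} = a + \left(\left(a^{2} - \frac{10 a}{7}\right) + 30\right) = a + \left(30 + a^{2} - \frac{10 a}{7}\right) = 30 + a^{2} - \frac{3 a}{7}$)
$\left(1516 + \left(\frac{768}{-483} + \frac{I}{-502}\right)\right) - L{\left(-59 \right)} = \left(1516 + \left(\frac{768}{-483} + \frac{264}{-502}\right)\right) - \left(30 + \left(-59\right)^{2} - - \frac{177}{7}\right) = \left(1516 + \left(768 \left(- \frac{1}{483}\right) + 264 \left(- \frac{1}{502}\right)\right)\right) - \left(30 + 3481 + \frac{177}{7}\right) = \left(1516 - \frac{85508}{40411}\right) - \frac{24754}{7} = \frac{61177568}{40411} - \frac{24754}{7} = - \frac{81727274}{40411}$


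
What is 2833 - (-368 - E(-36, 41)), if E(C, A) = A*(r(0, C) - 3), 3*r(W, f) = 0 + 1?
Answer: 9275/3 ≈ 3091.7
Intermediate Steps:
r(W, f) = ⅓ (r(W, f) = (0 + 1)/3 = (⅓)*1 = ⅓)
E(C, A) = -8*A/3 (E(C, A) = A*(⅓ - 3) = A*(-8/3) = -8*A/3)
2833 - (-368 - E(-36, 41)) = 2833 - (-368 - (-8)*41/3) = 2833 - (-368 - 1*(-328/3)) = 2833 - (-368 + 328/3) = 2833 - 1*(-776/3) = 2833 + 776/3 = 9275/3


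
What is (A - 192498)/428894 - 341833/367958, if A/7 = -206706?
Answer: -374927593111/78907489226 ≈ -4.7515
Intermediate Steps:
A = -1446942 (A = 7*(-206706) = -1446942)
(A - 192498)/428894 - 341833/367958 = (-1446942 - 192498)/428894 - 341833/367958 = -1639440*1/428894 - 341833*1/367958 = -819720/214447 - 341833/367958 = -374927593111/78907489226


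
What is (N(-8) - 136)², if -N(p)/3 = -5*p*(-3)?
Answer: 50176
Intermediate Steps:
N(p) = -45*p (N(p) = -3*(-5*p)*(-3) = -45*p)
(N(-8) - 136)² = (-45*(-8) - 136)² = (360 - 136)² = 224² = 50176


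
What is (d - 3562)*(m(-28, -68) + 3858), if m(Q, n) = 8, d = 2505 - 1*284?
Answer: -5184306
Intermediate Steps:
d = 2221 (d = 2505 - 284 = 2221)
(d - 3562)*(m(-28, -68) + 3858) = (2221 - 3562)*(8 + 3858) = -1341*3866 = -5184306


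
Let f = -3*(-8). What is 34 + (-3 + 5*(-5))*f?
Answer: -638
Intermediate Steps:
f = 24
34 + (-3 + 5*(-5))*f = 34 + (-3 + 5*(-5))*24 = 34 + (-3 - 25)*24 = 34 - 28*24 = 34 - 672 = -638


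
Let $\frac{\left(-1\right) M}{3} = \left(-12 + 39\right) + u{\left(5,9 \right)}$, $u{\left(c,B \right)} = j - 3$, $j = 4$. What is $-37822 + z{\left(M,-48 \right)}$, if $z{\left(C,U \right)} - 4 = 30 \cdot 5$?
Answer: $-37668$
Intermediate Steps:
$u{\left(c,B \right)} = 1$ ($u{\left(c,B \right)} = 4 - 3 = 1$)
$M = -84$ ($M = - 3 \left(\left(-12 + 39\right) + 1\right) = - 3 \left(27 + 1\right) = \left(-3\right) 28 = -84$)
$z{\left(C,U \right)} = 154$ ($z{\left(C,U \right)} = 4 + 30 \cdot 5 = 4 + 150 = 154$)
$-37822 + z{\left(M,-48 \right)} = -37822 + 154 = -37668$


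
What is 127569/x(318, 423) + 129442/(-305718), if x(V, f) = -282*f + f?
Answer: -1007148222/672936271 ≈ -1.4966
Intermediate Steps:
x(V, f) = -281*f
127569/x(318, 423) + 129442/(-305718) = 127569/((-281*423)) + 129442/(-305718) = 127569/(-118863) + 129442*(-1/305718) = 127569*(-1/118863) - 64721/152859 = -42523/39621 - 64721/152859 = -1007148222/672936271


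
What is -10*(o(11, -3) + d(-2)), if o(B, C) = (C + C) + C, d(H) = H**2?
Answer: 50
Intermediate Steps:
o(B, C) = 3*C (o(B, C) = 2*C + C = 3*C)
-10*(o(11, -3) + d(-2)) = -10*(3*(-3) + (-2)**2) = -10*(-9 + 4) = -10*(-5) = 50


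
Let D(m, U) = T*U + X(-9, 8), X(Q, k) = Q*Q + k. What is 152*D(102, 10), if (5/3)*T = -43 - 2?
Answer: -27512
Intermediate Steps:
X(Q, k) = k + Q**2 (X(Q, k) = Q**2 + k = k + Q**2)
T = -27 (T = 3*(-43 - 2)/5 = (3/5)*(-45) = -27)
D(m, U) = 89 - 27*U (D(m, U) = -27*U + (8 + (-9)**2) = -27*U + (8 + 81) = -27*U + 89 = 89 - 27*U)
152*D(102, 10) = 152*(89 - 27*10) = 152*(89 - 270) = 152*(-181) = -27512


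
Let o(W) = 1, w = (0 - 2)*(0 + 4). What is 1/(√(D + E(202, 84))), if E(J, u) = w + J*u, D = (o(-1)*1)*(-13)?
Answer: √1883/5649 ≈ 0.0076816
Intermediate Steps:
w = -8 (w = -2*4 = -8)
D = -13 (D = (1*1)*(-13) = 1*(-13) = -13)
E(J, u) = -8 + J*u
1/(√(D + E(202, 84))) = 1/(√(-13 + (-8 + 202*84))) = 1/(√(-13 + (-8 + 16968))) = 1/(√(-13 + 16960)) = 1/(√16947) = 1/(3*√1883) = √1883/5649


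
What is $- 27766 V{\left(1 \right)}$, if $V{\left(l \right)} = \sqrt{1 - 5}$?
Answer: $- 55532 i \approx - 55532.0 i$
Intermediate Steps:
$V{\left(l \right)} = 2 i$ ($V{\left(l \right)} = \sqrt{-4} = 2 i$)
$- 27766 V{\left(1 \right)} = - 27766 \cdot 2 i = - 55532 i$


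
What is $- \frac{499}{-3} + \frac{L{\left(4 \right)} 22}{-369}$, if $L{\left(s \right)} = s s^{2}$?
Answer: $\frac{59969}{369} \approx 162.52$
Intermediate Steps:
$L{\left(s \right)} = s^{3}$
$- \frac{499}{-3} + \frac{L{\left(4 \right)} 22}{-369} = - \frac{499}{-3} + \frac{4^{3} \cdot 22}{-369} = \left(-499\right) \left(- \frac{1}{3}\right) + 64 \cdot 22 \left(- \frac{1}{369}\right) = \frac{499}{3} + 1408 \left(- \frac{1}{369}\right) = \frac{499}{3} - \frac{1408}{369} = \frac{59969}{369}$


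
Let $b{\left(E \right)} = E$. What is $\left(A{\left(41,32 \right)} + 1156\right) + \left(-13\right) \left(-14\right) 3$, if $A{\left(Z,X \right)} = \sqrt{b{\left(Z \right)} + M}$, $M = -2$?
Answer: $1702 + \sqrt{39} \approx 1708.2$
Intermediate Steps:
$A{\left(Z,X \right)} = \sqrt{-2 + Z}$ ($A{\left(Z,X \right)} = \sqrt{Z - 2} = \sqrt{-2 + Z}$)
$\left(A{\left(41,32 \right)} + 1156\right) + \left(-13\right) \left(-14\right) 3 = \left(\sqrt{-2 + 41} + 1156\right) + \left(-13\right) \left(-14\right) 3 = \left(\sqrt{39} + 1156\right) + 182 \cdot 3 = \left(1156 + \sqrt{39}\right) + 546 = 1702 + \sqrt{39}$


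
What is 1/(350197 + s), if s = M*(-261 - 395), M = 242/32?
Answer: 1/345236 ≈ 2.8966e-6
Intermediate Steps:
M = 121/16 (M = 242*(1/32) = 121/16 ≈ 7.5625)
s = -4961 (s = 121*(-261 - 395)/16 = (121/16)*(-656) = -4961)
1/(350197 + s) = 1/(350197 - 4961) = 1/345236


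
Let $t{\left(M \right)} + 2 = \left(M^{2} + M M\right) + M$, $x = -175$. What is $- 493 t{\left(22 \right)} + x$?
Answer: $-487259$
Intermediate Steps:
$t{\left(M \right)} = -2 + M + 2 M^{2}$ ($t{\left(M \right)} = -2 + \left(\left(M^{2} + M M\right) + M\right) = -2 + \left(\left(M^{2} + M^{2}\right) + M\right) = -2 + \left(2 M^{2} + M\right) = -2 + \left(M + 2 M^{2}\right) = -2 + M + 2 M^{2}$)
$- 493 t{\left(22 \right)} + x = - 493 \left(-2 + 22 + 2 \cdot 22^{2}\right) - 175 = - 493 \left(-2 + 22 + 2 \cdot 484\right) - 175 = - 493 \left(-2 + 22 + 968\right) - 175 = \left(-493\right) 988 - 175 = -487084 - 175 = -487259$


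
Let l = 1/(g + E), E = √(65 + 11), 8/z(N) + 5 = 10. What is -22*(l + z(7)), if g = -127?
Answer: -2811358/80265 + 44*√19/16053 ≈ -35.014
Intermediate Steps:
z(N) = 8/5 (z(N) = 8/(-5 + 10) = 8/5)
E = 2*√19 (E = √76 = 2*√19 ≈ 8.7178)
l = 1/(-127 + 2*√19) ≈ -0.0084544
-22*(l + z(7)) = -22*((-127/16053 - 2*√19/16053) + 8/5) = -22*(127789/80265 - 2*√19/16053) = -2811358/80265 + 44*√19/16053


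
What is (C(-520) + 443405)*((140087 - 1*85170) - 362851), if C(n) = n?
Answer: -136379349590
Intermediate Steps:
(C(-520) + 443405)*((140087 - 1*85170) - 362851) = (-520 + 443405)*((140087 - 1*85170) - 362851) = 442885*((140087 - 85170) - 362851) = 442885*(54917 - 362851) = 442885*(-307934) = -136379349590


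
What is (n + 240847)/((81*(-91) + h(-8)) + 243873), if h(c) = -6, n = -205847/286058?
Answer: 22965335093/22550524256 ≈ 1.0184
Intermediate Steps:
n = -205847/286058 (n = -205847*1/286058 = -205847/286058 ≈ -0.71960)
(n + 240847)/((81*(-91) + h(-8)) + 243873) = (-205847/286058 + 240847)/((81*(-91) - 6) + 243873) = 68896005279/(286058*((-7371 - 6) + 243873)) = 68896005279/(286058*(-7377 + 243873)) = (68896005279/286058)/236496 = (68896005279/286058)*(1/236496) = 22965335093/22550524256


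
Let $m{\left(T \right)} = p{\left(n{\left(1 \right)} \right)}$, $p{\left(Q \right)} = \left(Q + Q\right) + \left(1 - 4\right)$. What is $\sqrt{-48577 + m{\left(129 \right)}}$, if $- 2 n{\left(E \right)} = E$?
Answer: $i \sqrt{48581} \approx 220.41 i$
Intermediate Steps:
$n{\left(E \right)} = - \frac{E}{2}$
$p{\left(Q \right)} = -3 + 2 Q$ ($p{\left(Q \right)} = 2 Q + \left(1 - 4\right) = 2 Q - 3 = -3 + 2 Q$)
$m{\left(T \right)} = -4$ ($m{\left(T \right)} = -3 + 2 \left(\left(- \frac{1}{2}\right) 1\right) = -3 + 2 \left(- \frac{1}{2}\right) = -3 - 1 = -4$)
$\sqrt{-48577 + m{\left(129 \right)}} = \sqrt{-48577 - 4} = \sqrt{-48581} = i \sqrt{48581}$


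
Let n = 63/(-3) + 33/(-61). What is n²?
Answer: 1726596/3721 ≈ 464.01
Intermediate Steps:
n = -1314/61 (n = 63*(-⅓) + 33*(-1/61) = -21 - 33/61 = -1314/61 ≈ -21.541)
n² = (-1314/61)² = 1726596/3721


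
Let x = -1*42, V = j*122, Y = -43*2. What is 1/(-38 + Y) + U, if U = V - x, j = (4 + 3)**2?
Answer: 746479/124 ≈ 6020.0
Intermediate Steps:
j = 49 (j = 7**2 = 49)
Y = -86
V = 5978 (V = 49*122 = 5978)
x = -42
U = 6020 (U = 5978 - 1*(-42) = 5978 + 42 = 6020)
1/(-38 + Y) + U = 1/(-38 - 86) + 6020 = 1/(-124) + 6020 = -1/124 + 6020 = 746479/124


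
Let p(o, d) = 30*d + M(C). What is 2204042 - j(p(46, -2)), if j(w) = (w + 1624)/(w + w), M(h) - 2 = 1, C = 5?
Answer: 251262355/114 ≈ 2.2041e+6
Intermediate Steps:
M(h) = 3 (M(h) = 2 + 1 = 3)
p(o, d) = 3 + 30*d (p(o, d) = 30*d + 3 = 3 + 30*d)
j(w) = (1624 + w)/(2*w) (j(w) = (1624 + w)/((2*w)) = (1624 + w)*(1/(2*w)) = (1624 + w)/(2*w))
2204042 - j(p(46, -2)) = 2204042 - (1624 + (3 + 30*(-2)))/(2*(3 + 30*(-2))) = 2204042 - (1624 + (3 - 60))/(2*(3 - 60)) = 2204042 - (1624 - 57)/(2*(-57)) = 2204042 - (-1)*1567/(2*57) = 2204042 - 1*(-1567/114) = 2204042 + 1567/114 = 251262355/114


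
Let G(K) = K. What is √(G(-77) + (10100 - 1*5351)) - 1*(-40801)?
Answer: 40801 + 8*√73 ≈ 40869.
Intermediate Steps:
√(G(-77) + (10100 - 1*5351)) - 1*(-40801) = √(-77 + (10100 - 1*5351)) - 1*(-40801) = √(-77 + (10100 - 5351)) + 40801 = √(-77 + 4749) + 40801 = √4672 + 40801 = 8*√73 + 40801 = 40801 + 8*√73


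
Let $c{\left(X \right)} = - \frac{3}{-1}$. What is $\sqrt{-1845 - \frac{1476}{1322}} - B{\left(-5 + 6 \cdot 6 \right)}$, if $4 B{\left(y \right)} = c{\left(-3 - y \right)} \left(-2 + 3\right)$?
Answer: $- \frac{3}{4} + \frac{3 i \sqrt{89623007}}{661} \approx -0.75 + 42.966 i$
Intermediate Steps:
$c{\left(X \right)} = 3$ ($c{\left(X \right)} = \left(-3\right) \left(-1\right) = 3$)
$B{\left(y \right)} = \frac{3}{4}$ ($B{\left(y \right)} = \frac{3 \left(-2 + 3\right)}{4} = \frac{3 \cdot 1}{4} = \frac{1}{4} \cdot 3 = \frac{3}{4}$)
$\sqrt{-1845 - \frac{1476}{1322}} - B{\left(-5 + 6 \cdot 6 \right)} = \sqrt{-1845 - \frac{1476}{1322}} - \frac{3}{4} = \sqrt{-1845 - \frac{738}{661}} - \frac{3}{4} = \sqrt{- \frac{1220283}{661}} - \frac{3}{4} = \frac{3 i \sqrt{89623007}}{661} - \frac{3}{4} = - \frac{3}{4} + \frac{3 i \sqrt{89623007}}{661}$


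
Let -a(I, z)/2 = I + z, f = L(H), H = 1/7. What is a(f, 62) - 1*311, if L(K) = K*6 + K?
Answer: -437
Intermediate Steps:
H = ⅐ ≈ 0.14286
L(K) = 7*K (L(K) = 6*K + K = 7*K)
f = 1 (f = 7*(⅐) = 1)
a(I, z) = -2*I - 2*z (a(I, z) = -2*(I + z) = -2*I - 2*z)
a(f, 62) - 1*311 = (-2*1 - 2*62) - 1*311 = (-2 - 124) - 311 = -126 - 311 = -437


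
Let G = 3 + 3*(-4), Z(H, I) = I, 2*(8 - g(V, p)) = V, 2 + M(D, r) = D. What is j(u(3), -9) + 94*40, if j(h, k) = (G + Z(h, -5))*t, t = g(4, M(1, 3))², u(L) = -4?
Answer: 3256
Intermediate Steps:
M(D, r) = -2 + D
g(V, p) = 8 - V/2
t = 36 (t = (8 - ½*4)² = (8 - 2)² = 6² = 36)
G = -9 (G = 3 - 12 = -9)
j(h, k) = -504 (j(h, k) = (-9 - 5)*36 = -14*36 = -504)
j(u(3), -9) + 94*40 = -504 + 94*40 = -504 + 3760 = 3256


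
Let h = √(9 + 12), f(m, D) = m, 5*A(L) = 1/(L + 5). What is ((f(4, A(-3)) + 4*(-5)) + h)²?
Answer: (16 - √21)² ≈ 130.36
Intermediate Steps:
A(L) = 1/(5*(5 + L)) (A(L) = 1/(5*(L + 5)) = 1/(5*(5 + L)))
h = √21 ≈ 4.5826
((f(4, A(-3)) + 4*(-5)) + h)² = ((4 + 4*(-5)) + √21)² = ((4 - 20) + √21)² = (-16 + √21)²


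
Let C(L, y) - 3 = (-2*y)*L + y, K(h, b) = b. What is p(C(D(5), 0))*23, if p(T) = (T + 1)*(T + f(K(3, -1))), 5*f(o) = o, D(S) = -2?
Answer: 1288/5 ≈ 257.60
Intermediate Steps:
C(L, y) = 3 + y - 2*L*y (C(L, y) = 3 + ((-2*y)*L + y) = 3 + (-2*L*y + y) = 3 + (y - 2*L*y) = 3 + y - 2*L*y)
f(o) = o/5
p(T) = (1 + T)*(-1/5 + T) (p(T) = (T + 1)*(T + (1/5)*(-1)) = (1 + T)*(T - 1/5) = (1 + T)*(-1/5 + T))
p(C(D(5), 0))*23 = (-1/5 + (3 + 0 - 2*(-2)*0)**2 + 4*(3 + 0 - 2*(-2)*0)/5)*23 = (-1/5 + (3 + 0 + 0)**2 + 4*(3 + 0 + 0)/5)*23 = (-1/5 + 3**2 + (4/5)*3)*23 = (-1/5 + 9 + 12/5)*23 = (56/5)*23 = 1288/5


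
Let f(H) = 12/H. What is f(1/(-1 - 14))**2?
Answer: 32400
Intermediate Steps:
f(1/(-1 - 14))**2 = (12/(1/(-1 - 14)))**2 = (12/(1/(-15)))**2 = (12/(-1/15))**2 = (12*(-15))**2 = (-180)**2 = 32400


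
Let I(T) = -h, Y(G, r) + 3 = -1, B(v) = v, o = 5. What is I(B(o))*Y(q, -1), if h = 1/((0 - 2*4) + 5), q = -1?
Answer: -4/3 ≈ -1.3333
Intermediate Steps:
h = -⅓ (h = 1/((0 - 8) + 5) = 1/(-8 + 5) = 1/(-3) = -⅓ ≈ -0.33333)
Y(G, r) = -4 (Y(G, r) = -3 - 1 = -4)
I(T) = ⅓ (I(T) = -1*(-⅓) = ⅓)
I(B(o))*Y(q, -1) = (⅓)*(-4) = -4/3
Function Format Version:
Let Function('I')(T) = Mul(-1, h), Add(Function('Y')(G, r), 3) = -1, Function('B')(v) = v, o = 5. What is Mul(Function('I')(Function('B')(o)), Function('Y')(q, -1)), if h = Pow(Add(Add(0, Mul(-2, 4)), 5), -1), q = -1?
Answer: Rational(-4, 3) ≈ -1.3333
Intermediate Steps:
h = Rational(-1, 3) (h = Pow(Add(Add(0, -8), 5), -1) = Pow(Add(-8, 5), -1) = Pow(-3, -1) = Rational(-1, 3) ≈ -0.33333)
Function('Y')(G, r) = -4 (Function('Y')(G, r) = Add(-3, -1) = -4)
Function('I')(T) = Rational(1, 3) (Function('I')(T) = Mul(-1, Rational(-1, 3)) = Rational(1, 3))
Mul(Function('I')(Function('B')(o)), Function('Y')(q, -1)) = Mul(Rational(1, 3), -4) = Rational(-4, 3)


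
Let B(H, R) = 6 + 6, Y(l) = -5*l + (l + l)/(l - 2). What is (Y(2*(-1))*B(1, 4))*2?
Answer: 264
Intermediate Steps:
Y(l) = -5*l + 2*l/(-2 + l) (Y(l) = -5*l + (2*l)/(-2 + l) = -5*l + 2*l/(-2 + l))
B(H, R) = 12
(Y(2*(-1))*B(1, 4))*2 = (((2*(-1))*(12 - 10*(-1))/(-2 + 2*(-1)))*12)*2 = (-2*(12 - 5*(-2))/(-2 - 2)*12)*2 = (-2*(12 + 10)/(-4)*12)*2 = (-2*(-¼)*22*12)*2 = (11*12)*2 = 132*2 = 264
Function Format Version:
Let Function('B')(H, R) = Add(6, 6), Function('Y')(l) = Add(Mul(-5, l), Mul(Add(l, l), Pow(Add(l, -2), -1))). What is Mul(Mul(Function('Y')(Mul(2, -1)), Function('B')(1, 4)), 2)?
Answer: 264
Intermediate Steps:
Function('Y')(l) = Add(Mul(-5, l), Mul(2, l, Pow(Add(-2, l), -1))) (Function('Y')(l) = Add(Mul(-5, l), Mul(Mul(2, l), Pow(Add(-2, l), -1))) = Add(Mul(-5, l), Mul(2, l, Pow(Add(-2, l), -1))))
Function('B')(H, R) = 12
Mul(Mul(Function('Y')(Mul(2, -1)), Function('B')(1, 4)), 2) = Mul(Mul(Mul(Mul(2, -1), Pow(Add(-2, Mul(2, -1)), -1), Add(12, Mul(-5, Mul(2, -1)))), 12), 2) = Mul(Mul(Mul(-2, Pow(Add(-2, -2), -1), Add(12, Mul(-5, -2))), 12), 2) = Mul(Mul(Mul(-2, Pow(-4, -1), Add(12, 10)), 12), 2) = Mul(Mul(Mul(-2, Rational(-1, 4), 22), 12), 2) = Mul(Mul(11, 12), 2) = Mul(132, 2) = 264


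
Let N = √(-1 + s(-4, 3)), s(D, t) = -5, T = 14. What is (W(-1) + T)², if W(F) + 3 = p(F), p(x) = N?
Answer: (11 + I*√6)² ≈ 115.0 + 53.889*I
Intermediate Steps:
N = I*√6 (N = √(-1 - 5) = √(-6) = I*√6 ≈ 2.4495*I)
p(x) = I*√6
W(F) = -3 + I*√6
(W(-1) + T)² = ((-3 + I*√6) + 14)² = (11 + I*√6)²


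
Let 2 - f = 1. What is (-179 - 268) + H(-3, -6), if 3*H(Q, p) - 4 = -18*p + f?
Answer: -1228/3 ≈ -409.33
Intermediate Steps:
f = 1 (f = 2 - 1*1 = 2 - 1 = 1)
H(Q, p) = 5/3 - 6*p (H(Q, p) = 4/3 + (-18*p + 1)/3 = 4/3 + (1 - 18*p)/3 = 4/3 + (⅓ - 6*p) = 5/3 - 6*p)
(-179 - 268) + H(-3, -6) = (-179 - 268) + (5/3 - 6*(-6)) = -447 + (5/3 + 36) = -447 + 113/3 = -1228/3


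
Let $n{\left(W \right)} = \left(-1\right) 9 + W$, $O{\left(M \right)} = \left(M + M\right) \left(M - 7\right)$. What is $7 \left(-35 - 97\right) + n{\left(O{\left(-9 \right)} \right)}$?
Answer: $-645$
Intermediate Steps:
$O{\left(M \right)} = 2 M \left(-7 + M\right)$
$n{\left(W \right)} = -9 + W$
$7 \left(-35 - 97\right) + n{\left(O{\left(-9 \right)} \right)} = 7 \left(-35 - 97\right) - \left(9 + 18 \left(-7 - 9\right)\right) = 7 \left(-132\right) - \left(9 + 18 \left(-16\right)\right) = -924 + \left(-9 + 288\right) = -924 + 279 = -645$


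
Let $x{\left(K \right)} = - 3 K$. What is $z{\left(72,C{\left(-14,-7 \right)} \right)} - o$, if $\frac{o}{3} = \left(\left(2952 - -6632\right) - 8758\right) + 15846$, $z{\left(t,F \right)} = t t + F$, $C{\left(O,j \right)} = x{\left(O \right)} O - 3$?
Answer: $-45423$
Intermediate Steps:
$C{\left(O,j \right)} = -3 - 3 O^{2}$ ($C{\left(O,j \right)} = - 3 O O - 3 = - 3 O^{2} - 3 = -3 - 3 O^{2}$)
$z{\left(t,F \right)} = F + t^{2}$ ($z{\left(t,F \right)} = t^{2} + F = F + t^{2}$)
$o = 50016$ ($o = 3 \left(\left(\left(2952 - -6632\right) - 8758\right) + 15846\right) = 3 \left(\left(\left(2952 + 6632\right) - 8758\right) + 15846\right) = 3 \left(\left(9584 - 8758\right) + 15846\right) = 3 \left(826 + 15846\right) = 3 \cdot 16672 = 50016$)
$z{\left(72,C{\left(-14,-7 \right)} \right)} - o = \left(\left(-3 - 3 \left(-14\right)^{2}\right) + 72^{2}\right) - 50016 = \left(\left(-3 - 588\right) + 5184\right) - 50016 = \left(-591 + 5184\right) - 50016 = 4593 - 50016 = -45423$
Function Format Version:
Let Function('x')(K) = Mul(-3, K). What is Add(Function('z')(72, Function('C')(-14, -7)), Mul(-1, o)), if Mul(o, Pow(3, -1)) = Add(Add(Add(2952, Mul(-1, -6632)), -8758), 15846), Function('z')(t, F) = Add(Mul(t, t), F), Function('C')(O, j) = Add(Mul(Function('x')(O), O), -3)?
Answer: -45423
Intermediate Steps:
Function('C')(O, j) = Add(-3, Mul(-3, Pow(O, 2))) (Function('C')(O, j) = Add(Mul(Mul(-3, O), O), -3) = Add(Mul(-3, Pow(O, 2)), -3) = Add(-3, Mul(-3, Pow(O, 2))))
Function('z')(t, F) = Add(F, Pow(t, 2)) (Function('z')(t, F) = Add(Pow(t, 2), F) = Add(F, Pow(t, 2)))
o = 50016 (o = Mul(3, Add(Add(Add(2952, Mul(-1, -6632)), -8758), 15846)) = Mul(3, Add(Add(Add(2952, 6632), -8758), 15846)) = Mul(3, Add(Add(9584, -8758), 15846)) = Mul(3, Add(826, 15846)) = Mul(3, 16672) = 50016)
Add(Function('z')(72, Function('C')(-14, -7)), Mul(-1, o)) = Add(Add(Add(-3, Mul(-3, Pow(-14, 2))), Pow(72, 2)), Mul(-1, 50016)) = Add(Add(Add(-3, Mul(-3, 196)), 5184), -50016) = Add(Add(Add(-3, -588), 5184), -50016) = Add(Add(-591, 5184), -50016) = Add(4593, -50016) = -45423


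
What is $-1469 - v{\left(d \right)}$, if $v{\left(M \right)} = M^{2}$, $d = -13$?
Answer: $-1638$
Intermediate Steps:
$-1469 - v{\left(d \right)} = -1469 - \left(-13\right)^{2} = -1469 - 169 = -1638$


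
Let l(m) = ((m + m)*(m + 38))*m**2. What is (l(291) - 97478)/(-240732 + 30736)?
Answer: -86247080/1117 ≈ -77213.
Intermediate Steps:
l(m) = 2*m**3*(38 + m) (l(m) = ((2*m)*(38 + m))*m**2 = (2*m*(38 + m))*m**2 = 2*m**3*(38 + m))
(l(291) - 97478)/(-240732 + 30736) = (2*291**3*(38 + 291) - 97478)/(-240732 + 30736) = (2*24642171*329 - 97478)/(-209996) = (16214548518 - 97478)*(-1/209996) = 16214451040*(-1/209996) = -86247080/1117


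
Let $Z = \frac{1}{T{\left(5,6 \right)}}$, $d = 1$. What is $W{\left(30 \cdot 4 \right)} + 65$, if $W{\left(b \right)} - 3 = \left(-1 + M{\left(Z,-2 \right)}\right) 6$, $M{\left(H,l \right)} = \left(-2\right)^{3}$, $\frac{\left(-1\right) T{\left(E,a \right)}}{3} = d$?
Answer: $14$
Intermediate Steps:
$T{\left(E,a \right)} = -3$ ($T{\left(E,a \right)} = \left(-3\right) 1 = -3$)
$Z = - \frac{1}{3}$ ($Z = \frac{1}{-3} = - \frac{1}{3} \approx -0.33333$)
$M{\left(H,l \right)} = -8$
$W{\left(b \right)} = -51$ ($W{\left(b \right)} = 3 + \left(-1 - 8\right) 6 = 3 - 54 = -51$)
$W{\left(30 \cdot 4 \right)} + 65 = -51 + 65 = 14$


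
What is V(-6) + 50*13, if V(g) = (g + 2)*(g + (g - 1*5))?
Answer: 718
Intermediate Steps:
V(g) = (-5 + 2*g)*(2 + g) (V(g) = (2 + g)*(g + (g - 5)) = (2 + g)*(g + (-5 + g)) = (2 + g)*(-5 + 2*g) = (-5 + 2*g)*(2 + g))
V(-6) + 50*13 = (-10 - 1*(-6) + 2*(-6)**2) + 50*13 = (-10 + 6 + 2*36) + 650 = (-10 + 6 + 72) + 650 = 68 + 650 = 718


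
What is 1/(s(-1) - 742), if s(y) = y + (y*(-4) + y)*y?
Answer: -1/746 ≈ -0.0013405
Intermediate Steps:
s(y) = y - 3*y² (s(y) = y + (-4*y + y)*y = y + (-3*y)*y = y - 3*y²)
1/(s(-1) - 742) = 1/(-(1 - 3*(-1)) - 742) = 1/(-(1 + 3) - 742) = 1/(-1*4 - 742) = 1/(-4 - 742) = 1/(-746) = -1/746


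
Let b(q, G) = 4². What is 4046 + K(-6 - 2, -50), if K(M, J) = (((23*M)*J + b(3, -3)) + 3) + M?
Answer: 13257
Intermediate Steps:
b(q, G) = 16
K(M, J) = 19 + M + 23*J*M (K(M, J) = (((23*M)*J + 16) + 3) + M = ((23*J*M + 16) + 3) + M = ((16 + 23*J*M) + 3) + M = (19 + 23*J*M) + M = 19 + M + 23*J*M)
4046 + K(-6 - 2, -50) = 4046 + (19 + (-6 - 2) + 23*(-50)*(-6 - 2)) = 4046 + (19 - 8 + 23*(-50)*(-8)) = 4046 + (19 - 8 + 9200) = 4046 + 9211 = 13257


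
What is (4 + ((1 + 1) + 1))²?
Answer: 49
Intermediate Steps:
(4 + ((1 + 1) + 1))² = (4 + (2 + 1))² = (4 + 3)² = 7² = 49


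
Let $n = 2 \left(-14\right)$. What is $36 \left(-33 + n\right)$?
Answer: $-2196$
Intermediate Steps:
$n = -28$
$36 \left(-33 + n\right) = 36 \left(-33 - 28\right) = 36 \left(-61\right) = -2196$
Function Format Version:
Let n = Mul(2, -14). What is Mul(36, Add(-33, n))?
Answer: -2196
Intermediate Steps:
n = -28
Mul(36, Add(-33, n)) = Mul(36, Add(-33, -28)) = Mul(36, -61) = -2196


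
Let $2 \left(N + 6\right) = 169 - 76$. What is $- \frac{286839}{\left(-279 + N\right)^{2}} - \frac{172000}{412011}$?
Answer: $- \frac{6319238036}{1157338899} \approx -5.4601$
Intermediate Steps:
$N = \frac{81}{2}$ ($N = -6 + \frac{169 - 76}{2} = -6 + \frac{1}{2} \cdot 93 = -6 + \frac{93}{2} = \frac{81}{2} \approx 40.5$)
$- \frac{286839}{\left(-279 + N\right)^{2}} - \frac{172000}{412011} = - \frac{286839}{\left(-279 + \frac{81}{2}\right)^{2}} - \frac{172000}{412011} = - \frac{286839}{\left(- \frac{477}{2}\right)^{2}} - \frac{172000}{412011} = - \frac{286839}{\frac{227529}{4}} - \frac{172000}{412011} = \left(-286839\right) \frac{4}{227529} - \frac{172000}{412011} = - \frac{127484}{25281} - \frac{172000}{412011} = - \frac{6319238036}{1157338899}$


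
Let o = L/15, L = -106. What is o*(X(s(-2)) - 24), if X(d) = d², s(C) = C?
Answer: 424/3 ≈ 141.33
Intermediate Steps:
o = -106/15 ≈ -7.0667
o*(X(s(-2)) - 24) = -106*((-2)² - 24)/15 = -106*(4 - 24)/15 = -106/15*(-20) = 424/3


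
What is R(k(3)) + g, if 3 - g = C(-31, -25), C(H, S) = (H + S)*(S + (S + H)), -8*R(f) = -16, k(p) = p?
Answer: -4531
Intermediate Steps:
R(f) = 2 (R(f) = -1/8*(-16) = 2)
C(H, S) = (H + S)*(H + 2*S) (C(H, S) = (H + S)*(S + (H + S)) = (H + S)*(H + 2*S))
g = -4533 (g = 3 - ((-31)**2 + 2*(-25)**2 + 3*(-31)*(-25)) = 3 - (961 + 2*625 + 2325) = 3 - (961 + 1250 + 2325) = 3 - 1*4536 = 3 - 4536 = -4533)
R(k(3)) + g = 2 - 4533 = -4531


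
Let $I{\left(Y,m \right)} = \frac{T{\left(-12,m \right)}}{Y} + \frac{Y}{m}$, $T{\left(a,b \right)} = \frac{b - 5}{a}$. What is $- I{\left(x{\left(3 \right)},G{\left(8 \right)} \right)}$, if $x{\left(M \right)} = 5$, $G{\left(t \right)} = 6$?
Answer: $- \frac{49}{60} \approx -0.81667$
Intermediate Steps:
$T{\left(a,b \right)} = \frac{-5 + b}{a}$
$I{\left(Y,m \right)} = \frac{Y}{m} + \frac{\frac{5}{12} - \frac{m}{12}}{Y}$ ($I{\left(Y,m \right)} = \frac{\frac{1}{-12} \left(-5 + m\right)}{Y} + \frac{Y}{m} = \frac{\left(- \frac{1}{12}\right) \left(-5 + m\right)}{Y} + \frac{Y}{m} = \frac{\frac{5}{12} - \frac{m}{12}}{Y} + \frac{Y}{m} = \frac{Y}{m} + \frac{\frac{5}{12} - \frac{m}{12}}{Y}$)
$- I{\left(x{\left(3 \right)},G{\left(8 \right)} \right)} = - \frac{5^{2} + \frac{1}{12} \cdot 6 \left(5 - 6\right)}{5 \cdot 6} = - \frac{25 + \frac{1}{12} \cdot 6 \left(5 - 6\right)}{5 \cdot 6} = - \frac{25 + \frac{1}{12} \cdot 6 \left(-1\right)}{5 \cdot 6} = - \frac{25 - \frac{1}{2}}{5 \cdot 6} = - \frac{49}{5 \cdot 6 \cdot 2} = \left(-1\right) \frac{49}{60} = - \frac{49}{60}$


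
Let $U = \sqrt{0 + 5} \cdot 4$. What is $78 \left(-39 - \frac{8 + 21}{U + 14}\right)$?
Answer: $-3315 + 78 \sqrt{5} \approx -3140.6$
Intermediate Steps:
$U = 4 \sqrt{5}$ ($U = \sqrt{5} \cdot 4 = 4 \sqrt{5} \approx 8.9443$)
$78 \left(-39 - \frac{8 + 21}{U + 14}\right) = 78 \left(-39 - \frac{8 + 21}{4 \sqrt{5} + 14}\right) = 78 \left(-39 - \frac{29}{14 + 4 \sqrt{5}}\right) = -3042 - \frac{2262}{14 + 4 \sqrt{5}}$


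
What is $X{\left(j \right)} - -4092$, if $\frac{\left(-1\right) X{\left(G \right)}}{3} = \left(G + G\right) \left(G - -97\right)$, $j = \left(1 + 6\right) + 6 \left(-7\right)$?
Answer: $17112$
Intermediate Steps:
$j = -35$ ($j = 7 - 42 = -35$)
$X{\left(G \right)} = - 6 G \left(97 + G\right)$ ($X{\left(G \right)} = - 3 \left(G + G\right) \left(G - -97\right) = - 3 \cdot 2 G \left(G + 97\right) = - 3 \cdot 2 G \left(97 + G\right) = - 6 G \left(97 + G\right)$)
$X{\left(j \right)} - -4092 = \left(-6\right) \left(-35\right) \left(97 - 35\right) - -4092 = \left(-6\right) \left(-35\right) 62 + 4092 = 13020 + 4092 = 17112$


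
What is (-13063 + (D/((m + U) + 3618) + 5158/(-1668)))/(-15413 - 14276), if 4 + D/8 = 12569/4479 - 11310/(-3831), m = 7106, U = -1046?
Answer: 100535178198578527/228437788673313054 ≈ 0.44010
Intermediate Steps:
D = 80461688/5719683 (D = -32 + 8*(12569/4479 - 11310/(-3831)) = -32 + 8*(12569*(1/4479) - 11310*(-1/3831)) = -32 + 8*(12569/4479 + 3770/1277) = -32 + 8*(32936443/5719683) = -32 + 263491544/5719683 = 80461688/5719683 ≈ 14.068)
(-13063 + (D/((m + U) + 3618) + 5158/(-1668)))/(-15413 - 14276) = (-13063 + (80461688/(5719683*((7106 - 1046) + 3618)) + 5158/(-1668)))/(-15413 - 14276) = (-13063 + (80461688/(5719683*(6060 + 3618)) + 5158*(-1/1668)))/(-29689) = (-13063 + ((80461688/5719683)/9678 - 2579/834))*(-1/29689) = (-13063 + ((80461688/5719683)*(1/9678) - 2579/834))*(-1/29689) = (-13063 + (40230844/27677546037 - 2579/834))*(-1/29689) = (-13063 - 23782279568509/7694357798286)*(-1/29689) = -100535178198578527/7694357798286*(-1/29689) = 100535178198578527/228437788673313054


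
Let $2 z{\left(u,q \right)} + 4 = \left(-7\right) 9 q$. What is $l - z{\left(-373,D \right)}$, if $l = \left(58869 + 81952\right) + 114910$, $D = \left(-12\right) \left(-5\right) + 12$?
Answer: $258001$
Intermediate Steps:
$D = 72$ ($D = 60 + 12 = 72$)
$z{\left(u,q \right)} = -2 - \frac{63 q}{2}$ ($z{\left(u,q \right)} = -2 + \frac{\left(-7\right) 9 q}{2} = -2 + \frac{\left(-63\right) q}{2} = -2 - \frac{63 q}{2}$)
$l = 255731$ ($l = 140821 + 114910 = 255731$)
$l - z{\left(-373,D \right)} = 255731 - \left(-2 - 2268\right) = 255731 - -2270 = 255731 + 2270 = 258001$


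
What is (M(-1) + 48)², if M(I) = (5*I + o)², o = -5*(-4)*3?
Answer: 9443329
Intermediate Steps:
o = 60 (o = 20*3 = 60)
M(I) = (60 + 5*I)² (M(I) = (5*I + 60)² = (60 + 5*I)²)
(M(-1) + 48)² = (25*(12 - 1)² + 48)² = (25*11² + 48)² = (25*121 + 48)² = (3025 + 48)² = 3073² = 9443329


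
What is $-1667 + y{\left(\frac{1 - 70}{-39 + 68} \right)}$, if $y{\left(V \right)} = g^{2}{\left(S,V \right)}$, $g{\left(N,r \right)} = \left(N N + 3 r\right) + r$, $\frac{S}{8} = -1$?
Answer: $\frac{1094453}{841} \approx 1301.4$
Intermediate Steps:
$S = -8$ ($S = 8 \left(-1\right) = -8$)
$g{\left(N,r \right)} = N^{2} + 4 r$ ($g{\left(N,r \right)} = \left(N^{2} + 3 r\right) + r = N^{2} + 4 r$)
$y{\left(V \right)} = \left(64 + 4 V\right)^{2}$ ($y{\left(V \right)} = \left(\left(-8\right)^{2} + 4 V\right)^{2} = \left(64 + 4 V\right)^{2}$)
$-1667 + y{\left(\frac{1 - 70}{-39 + 68} \right)} = -1667 + 16 \left(16 + \frac{1 - 70}{-39 + 68}\right)^{2} = -1667 + 16 \left(16 - \frac{69}{29}\right)^{2} = -1667 + 16 \left(\frac{395}{29}\right)^{2} = -1667 + 16 \cdot \frac{156025}{841} = -1667 + \frac{2496400}{841} = \frac{1094453}{841}$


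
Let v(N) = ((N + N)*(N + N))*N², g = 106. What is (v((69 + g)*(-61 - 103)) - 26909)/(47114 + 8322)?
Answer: 2713860864399973091/55436 ≈ 4.8955e+13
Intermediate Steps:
v(N) = 4*N⁴ (v(N) = ((2*N)*(2*N))*N² = (4*N²)*N² = 4*N⁴)
(v((69 + g)*(-61 - 103)) - 26909)/(47114 + 8322) = (4*((69 + 106)*(-61 - 103))⁴ - 26909)/(47114 + 8322) = (4*(175*(-164))⁴ - 26909)/55436 = (4*(-28700)⁴ - 26909)*(1/55436) = (4*678465216100000000 - 26909)*(1/55436) = (2713860864400000000 - 26909)*(1/55436) = 2713860864399973091*(1/55436) = 2713860864399973091/55436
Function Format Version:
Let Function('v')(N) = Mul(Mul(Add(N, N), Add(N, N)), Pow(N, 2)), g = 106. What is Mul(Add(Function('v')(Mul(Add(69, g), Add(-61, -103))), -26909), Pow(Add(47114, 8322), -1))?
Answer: Rational(2713860864399973091, 55436) ≈ 4.8955e+13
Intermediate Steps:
Function('v')(N) = Mul(4, Pow(N, 4)) (Function('v')(N) = Mul(Mul(Mul(2, N), Mul(2, N)), Pow(N, 2)) = Mul(Mul(4, Pow(N, 2)), Pow(N, 2)) = Mul(4, Pow(N, 4)))
Mul(Add(Function('v')(Mul(Add(69, g), Add(-61, -103))), -26909), Pow(Add(47114, 8322), -1)) = Mul(Add(Mul(4, Pow(Mul(Add(69, 106), Add(-61, -103)), 4)), -26909), Pow(Add(47114, 8322), -1)) = Mul(Add(Mul(4, Pow(Mul(175, -164), 4)), -26909), Pow(55436, -1)) = Mul(Add(Mul(4, Pow(-28700, 4)), -26909), Rational(1, 55436)) = Mul(Add(Mul(4, 678465216100000000), -26909), Rational(1, 55436)) = Mul(Add(2713860864400000000, -26909), Rational(1, 55436)) = Mul(2713860864399973091, Rational(1, 55436)) = Rational(2713860864399973091, 55436)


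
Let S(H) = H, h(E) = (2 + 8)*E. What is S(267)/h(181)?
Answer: 267/1810 ≈ 0.14751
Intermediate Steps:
h(E) = 10*E
S(267)/h(181) = 267/((10*181)) = 267/1810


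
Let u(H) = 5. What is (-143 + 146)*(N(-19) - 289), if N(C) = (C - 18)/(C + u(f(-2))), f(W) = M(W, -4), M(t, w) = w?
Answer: -12027/14 ≈ -859.07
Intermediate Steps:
f(W) = -4
N(C) = (-18 + C)/(5 + C) (N(C) = (C - 18)/(C + 5) = (-18 + C)/(5 + C))
(-143 + 146)*(N(-19) - 289) = (-143 + 146)*((-18 - 19)/(5 - 19) - 289) = 3*(-37/(-14) - 289) = 3*(-1/14*(-37) - 289) = 3*(37/14 - 289) = 3*(-4009/14) = -12027/14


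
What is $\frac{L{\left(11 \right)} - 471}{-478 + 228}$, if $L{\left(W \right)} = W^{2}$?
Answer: $\frac{7}{5} \approx 1.4$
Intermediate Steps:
$\frac{L{\left(11 \right)} - 471}{-478 + 228} = \frac{11^{2} - 471}{-478 + 228} = \frac{121 - 471}{-250} = \left(-350\right) \left(- \frac{1}{250}\right) = \frac{7}{5}$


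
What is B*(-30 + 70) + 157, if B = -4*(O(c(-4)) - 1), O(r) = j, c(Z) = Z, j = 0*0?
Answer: 317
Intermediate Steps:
j = 0
O(r) = 0
B = 4 (B = -4*(0 - 1) = -4*(-1) = 4)
B*(-30 + 70) + 157 = 4*(-30 + 70) + 157 = 4*40 + 157 = 160 + 157 = 317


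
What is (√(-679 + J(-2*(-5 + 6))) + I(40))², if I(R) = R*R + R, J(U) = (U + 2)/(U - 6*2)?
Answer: (1640 + I*√679)² ≈ 2.6889e+6 + 85469.0*I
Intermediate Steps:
J(U) = (2 + U)/(-12 + U) (J(U) = (2 + U)/(U - 12) = (2 + U)/(-12 + U))
I(R) = R + R² (I(R) = R² + R = R + R²)
(√(-679 + J(-2*(-5 + 6))) + I(40))² = (√(-679 + (2 - 2*(-5 + 6))/(-12 - 2*(-5 + 6))) + 40*(1 + 40))² = (√(-679 + (2 - 2*1)/(-12 - 2*1)) + 40*41)² = (√(-679 + (2 - 2)/(-12 - 2)) + 1640)² = (√(-679 + 0/(-14)) + 1640)² = (√(-679 - 1/14*0) + 1640)² = (√(-679 + 0) + 1640)² = (√(-679) + 1640)² = (I*√679 + 1640)² = (1640 + I*√679)²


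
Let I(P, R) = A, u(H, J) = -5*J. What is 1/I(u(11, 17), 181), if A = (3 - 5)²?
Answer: ¼ ≈ 0.25000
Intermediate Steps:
A = 4 (A = (-2)² = 4)
I(P, R) = 4
1/I(u(11, 17), 181) = 1/4 = ¼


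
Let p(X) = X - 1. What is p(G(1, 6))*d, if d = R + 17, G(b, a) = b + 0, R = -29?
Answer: 0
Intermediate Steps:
G(b, a) = b
d = -12 (d = -29 + 17 = -12)
p(X) = -1 + X
p(G(1, 6))*d = (-1 + 1)*(-12) = 0*(-12) = 0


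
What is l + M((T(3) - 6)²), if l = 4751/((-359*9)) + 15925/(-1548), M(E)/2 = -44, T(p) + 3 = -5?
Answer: -55438663/555732 ≈ -99.758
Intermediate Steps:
T(p) = -8 (T(p) = -3 - 5 = -8)
M(E) = -88 (M(E) = 2*(-44) = -88)
l = -6534247/555732 (l = 4751/(-3231) + 15925*(-1/1548) = 4751*(-1/3231) - 15925/1548 = -4751/3231 - 15925/1548 = -6534247/555732 ≈ -11.758)
l + M((T(3) - 6)²) = -6534247/555732 - 88 = -55438663/555732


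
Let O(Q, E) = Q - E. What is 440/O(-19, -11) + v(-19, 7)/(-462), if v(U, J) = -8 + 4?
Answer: -12703/231 ≈ -54.991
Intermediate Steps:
v(U, J) = -4
440/O(-19, -11) + v(-19, 7)/(-462) = 440/(-19 - 1*(-11)) - 4/(-462) = 440/(-19 + 11) - 4*(-1/462) = 440/(-8) + 2/231 = 440*(-⅛) + 2/231 = -55 + 2/231 = -12703/231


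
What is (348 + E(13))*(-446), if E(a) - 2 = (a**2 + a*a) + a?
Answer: -312646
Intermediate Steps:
E(a) = 2 + a + 2*a**2 (E(a) = 2 + ((a**2 + a*a) + a) = 2 + ((a**2 + a**2) + a) = 2 + (2*a**2 + a) = 2 + (a + 2*a**2) = 2 + a + 2*a**2)
(348 + E(13))*(-446) = (348 + (2 + 13 + 2*13**2))*(-446) = (348 + (2 + 13 + 2*169))*(-446) = (348 + (2 + 13 + 338))*(-446) = (348 + 353)*(-446) = 701*(-446) = -312646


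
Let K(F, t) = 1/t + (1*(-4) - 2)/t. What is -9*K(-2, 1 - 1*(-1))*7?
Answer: 315/2 ≈ 157.50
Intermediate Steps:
K(F, t) = -5/t (K(F, t) = 1/t + (-4 - 2)/t = 1/t - 6/t = -5/t)
-9*K(-2, 1 - 1*(-1))*7 = -(-45)/(1 - 1*(-1))*7 = -(-45)/(1 + 1)*7 = -(-45)/2*7 = -9*(-5/2)*7 = (45/2)*7 = 315/2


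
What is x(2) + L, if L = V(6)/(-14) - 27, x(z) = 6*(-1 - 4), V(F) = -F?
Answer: -396/7 ≈ -56.571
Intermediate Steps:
x(z) = -30 (x(z) = 6*(-5) = -30)
L = -186/7 (L = (-1*6)/(-14) - 27 = -1/14*(-6) - 27 = 3/7 - 27 = -186/7 ≈ -26.571)
x(2) + L = -30 - 186/7 = -396/7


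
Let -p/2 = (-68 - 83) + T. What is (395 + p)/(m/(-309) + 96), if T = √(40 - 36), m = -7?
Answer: 214137/29671 ≈ 7.2170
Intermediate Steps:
T = 2 (T = √4 = 2)
p = 298 (p = -2*((-68 - 83) + 2) = -2*(-151 + 2) = -2*(-149) = 298)
(395 + p)/(m/(-309) + 96) = (395 + 298)/(-7/(-309) + 96) = 693/(-7*(-1/309) + 96) = 693/(7/309 + 96) = 693/(29671/309) = 693*(309/29671) = 214137/29671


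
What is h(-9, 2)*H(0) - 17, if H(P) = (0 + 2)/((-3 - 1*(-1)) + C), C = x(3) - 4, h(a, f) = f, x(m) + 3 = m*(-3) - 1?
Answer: -327/19 ≈ -17.211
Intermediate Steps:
x(m) = -4 - 3*m (x(m) = -3 + (m*(-3) - 1) = -3 + (-3*m - 1) = -3 + (-1 - 3*m) = -4 - 3*m)
C = -17 (C = (-4 - 3*3) - 4 = (-4 - 9) - 4 = -13 - 4 = -17)
H(P) = -2/19 (H(P) = (0 + 2)/((-3 - 1*(-1)) - 17) = 2/((-3 + 1) - 17) = 2/(-2 - 17) = 2/(-19) = 2*(-1/19) = -2/19)
h(-9, 2)*H(0) - 17 = 2*(-2/19) - 17 = -4/19 - 17 = -327/19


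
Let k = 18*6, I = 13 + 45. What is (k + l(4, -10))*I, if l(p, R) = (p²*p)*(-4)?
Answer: -8584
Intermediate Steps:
l(p, R) = -4*p³ (l(p, R) = p³*(-4) = -4*p³)
I = 58
k = 108
(k + l(4, -10))*I = (108 - 4*4³)*58 = (108 - 4*64)*58 = (108 - 256)*58 = -148*58 = -8584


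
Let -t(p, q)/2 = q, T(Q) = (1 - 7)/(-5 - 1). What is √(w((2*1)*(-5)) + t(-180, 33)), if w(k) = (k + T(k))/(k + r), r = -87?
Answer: I*√620121/97 ≈ 8.1183*I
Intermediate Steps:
T(Q) = 1 (T(Q) = -6/(-6) = -6*(-⅙) = 1)
t(p, q) = -2*q
w(k) = (1 + k)/(-87 + k) (w(k) = (k + 1)/(k - 87) = (1 + k)/(-87 + k))
√(w((2*1)*(-5)) + t(-180, 33)) = √((1 + (2*1)*(-5))/(-87 + (2*1)*(-5)) - 2*33) = √((1 + 2*(-5))/(-87 + 2*(-5)) - 66) = √((1 - 10)/(-87 - 10) - 66) = √(-9/(-97) - 66) = √(-1/97*(-9) - 66) = √(9/97 - 66) = √(-6393/97) = I*√620121/97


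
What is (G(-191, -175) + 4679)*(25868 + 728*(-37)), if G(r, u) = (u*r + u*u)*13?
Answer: -894267372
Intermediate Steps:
G(r, u) = 13*u**2 + 13*r*u (G(r, u) = (r*u + u**2)*13 = (u**2 + r*u)*13 = 13*u**2 + 13*r*u)
(G(-191, -175) + 4679)*(25868 + 728*(-37)) = (13*(-175)*(-191 - 175) + 4679)*(25868 + 728*(-37)) = (13*(-175)*(-366) + 4679)*(25868 - 26936) = (832650 + 4679)*(-1068) = 837329*(-1068) = -894267372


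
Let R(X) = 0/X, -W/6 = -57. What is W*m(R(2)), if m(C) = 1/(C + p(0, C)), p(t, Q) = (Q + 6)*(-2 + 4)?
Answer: 57/2 ≈ 28.500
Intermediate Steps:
W = 342 (W = -6*(-57) = 342)
R(X) = 0
p(t, Q) = 12 + 2*Q (p(t, Q) = (6 + Q)*2 = 12 + 2*Q)
m(C) = 1/(12 + 3*C) (m(C) = 1/(C + (12 + 2*C)) = 1/(12 + 3*C))
W*m(R(2)) = 342*(1/(3*(4 + 0))) = 342*((1/3)/4) = 342*((1/3)*(1/4)) = 342*(1/12) = 57/2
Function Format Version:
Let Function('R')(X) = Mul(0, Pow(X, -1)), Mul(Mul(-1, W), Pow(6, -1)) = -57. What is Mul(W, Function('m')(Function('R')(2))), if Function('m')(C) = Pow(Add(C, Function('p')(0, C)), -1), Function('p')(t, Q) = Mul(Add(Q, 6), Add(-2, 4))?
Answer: Rational(57, 2) ≈ 28.500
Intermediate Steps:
W = 342 (W = Mul(-6, -57) = 342)
Function('R')(X) = 0
Function('p')(t, Q) = Add(12, Mul(2, Q)) (Function('p')(t, Q) = Mul(Add(6, Q), 2) = Add(12, Mul(2, Q)))
Function('m')(C) = Pow(Add(12, Mul(3, C)), -1) (Function('m')(C) = Pow(Add(C, Add(12, Mul(2, C))), -1) = Pow(Add(12, Mul(3, C)), -1))
Mul(W, Function('m')(Function('R')(2))) = Mul(342, Mul(Rational(1, 3), Pow(Add(4, 0), -1))) = Mul(342, Mul(Rational(1, 3), Pow(4, -1))) = Mul(342, Mul(Rational(1, 3), Rational(1, 4))) = Mul(342, Rational(1, 12)) = Rational(57, 2)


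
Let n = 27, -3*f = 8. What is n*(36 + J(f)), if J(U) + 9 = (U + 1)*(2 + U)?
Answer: 759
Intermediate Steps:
f = -8/3 (f = -⅓*8 = -8/3 ≈ -2.6667)
J(U) = -9 + (1 + U)*(2 + U) (J(U) = -9 + (U + 1)*(2 + U) = -9 + (1 + U)*(2 + U))
n*(36 + J(f)) = 27*(36 + (-7 + (-8/3)² + 3*(-8/3))) = 27*(36 + (-7 + 64/9 - 8)) = 27*(36 - 71/9) = 27*(253/9) = 759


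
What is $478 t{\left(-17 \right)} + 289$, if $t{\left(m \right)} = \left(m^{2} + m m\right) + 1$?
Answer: $277051$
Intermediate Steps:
$t{\left(m \right)} = 1 + 2 m^{2}$ ($t{\left(m \right)} = \left(m^{2} + m^{2}\right) + 1 = 2 m^{2} + 1 = 1 + 2 m^{2}$)
$478 t{\left(-17 \right)} + 289 = 478 \left(1 + 2 \left(-17\right)^{2}\right) + 289 = 478 \left(1 + 2 \cdot 289\right) + 289 = 478 \left(1 + 578\right) + 289 = 478 \cdot 579 + 289 = 276762 + 289 = 277051$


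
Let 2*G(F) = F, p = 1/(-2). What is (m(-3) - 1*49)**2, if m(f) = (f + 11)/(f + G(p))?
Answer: 447561/169 ≈ 2648.3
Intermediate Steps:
p = -1/2 ≈ -0.50000
G(F) = F/2
m(f) = (11 + f)/(-1/4 + f) (m(f) = (f + 11)/(f + (1/2)*(-1/2)) = (11 + f)/(f - 1/4) = (11 + f)/(-1/4 + f))
(m(-3) - 1*49)**2 = (4*(11 - 3)/(-1 + 4*(-3)) - 1*49)**2 = (4*8/(-1 - 12) - 49)**2 = (4*8/(-13) - 49)**2 = (4*(-1/13)*8 - 49)**2 = (-32/13 - 49)**2 = (-669/13)**2 = 447561/169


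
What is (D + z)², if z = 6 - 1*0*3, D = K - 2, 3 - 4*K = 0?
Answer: 361/16 ≈ 22.563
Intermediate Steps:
K = ¾ (K = ¾ - ¼*0 = ¾ + 0 = ¾ ≈ 0.75000)
D = -5/4 (D = ¾ - 2 = -5/4 ≈ -1.2500)
z = 6 (z = 6 - 0*3 = 6 - 1*0 = 6 + 0 = 6)
(D + z)² = (-5/4 + 6)² = (19/4)² = 361/16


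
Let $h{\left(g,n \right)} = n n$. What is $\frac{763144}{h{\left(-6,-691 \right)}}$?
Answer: $\frac{763144}{477481} \approx 1.5983$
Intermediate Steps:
$h{\left(g,n \right)} = n^{2}$
$\frac{763144}{h{\left(-6,-691 \right)}} = \frac{763144}{\left(-691\right)^{2}} = \frac{763144}{477481}$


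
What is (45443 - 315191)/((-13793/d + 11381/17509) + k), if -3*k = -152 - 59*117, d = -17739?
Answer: -83781611547948/730852597631 ≈ -114.64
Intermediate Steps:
k = 7055/3 (k = -(-152 - 59*117)/3 = -(-152 - 6903)/3 = -⅓*(-7055) = 7055/3 ≈ 2351.7)
(45443 - 315191)/((-13793/d + 11381/17509) + k) = (45443 - 315191)/((-13793/(-17739) + 11381/17509) + 7055/3) = -269748/((-13793*(-1/17739) + 11381*(1/17509)) + 7055/3) = -269748/((13793/17739 + 11381/17509) + 7055/3) = -269748/(443389196/310592151 + 7055/3) = -269748/730852597631/310592151 = -269748*310592151/730852597631 = -83781611547948/730852597631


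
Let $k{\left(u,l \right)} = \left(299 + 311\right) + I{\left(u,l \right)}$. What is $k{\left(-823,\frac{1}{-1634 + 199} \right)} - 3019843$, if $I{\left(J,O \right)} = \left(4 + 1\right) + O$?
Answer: $- \frac{4332592181}{1435} \approx -3.0192 \cdot 10^{6}$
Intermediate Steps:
$I{\left(J,O \right)} = 5 + O$
$k{\left(u,l \right)} = 615 + l$ ($k{\left(u,l \right)} = \left(299 + 311\right) + \left(5 + l\right) = 610 + \left(5 + l\right) = 615 + l$)
$k{\left(-823,\frac{1}{-1634 + 199} \right)} - 3019843 = \left(615 + \frac{1}{-1634 + 199}\right) - 3019843 = \left(615 + \frac{1}{-1435}\right) - 3019843 = \left(615 - \frac{1}{1435}\right) - 3019843 = \frac{882524}{1435} - 3019843 = - \frac{4332592181}{1435}$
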